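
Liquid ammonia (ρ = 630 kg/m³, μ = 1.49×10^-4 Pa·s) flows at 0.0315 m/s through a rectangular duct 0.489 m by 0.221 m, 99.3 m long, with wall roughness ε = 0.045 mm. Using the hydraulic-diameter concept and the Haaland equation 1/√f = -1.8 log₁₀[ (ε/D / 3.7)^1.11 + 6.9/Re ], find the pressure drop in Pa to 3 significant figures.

Hydraulic diameter D_h = 4A/P = 4·(0.489·0.221)/(2·(0.489+0.221)) = 0.4323/1.42 = 0.3044 m.
Re = ρVD_h/μ = 630·0.0315·0.3044/0.000149 = 4.055e+04.
ε/D_h = 4.5e-05/0.3044 = 0.000148; Haaland gives 1/√f = -1.8 log₁₀[1.31e-05+0.00017] = 6.726, so f = 0.0221.
ΔP = f(L/D_h)(ρV²/2) = 0.0221·99.3/0.3044·0.3126 = 2.253 Pa.

ΔP ≈ 2.25 Pa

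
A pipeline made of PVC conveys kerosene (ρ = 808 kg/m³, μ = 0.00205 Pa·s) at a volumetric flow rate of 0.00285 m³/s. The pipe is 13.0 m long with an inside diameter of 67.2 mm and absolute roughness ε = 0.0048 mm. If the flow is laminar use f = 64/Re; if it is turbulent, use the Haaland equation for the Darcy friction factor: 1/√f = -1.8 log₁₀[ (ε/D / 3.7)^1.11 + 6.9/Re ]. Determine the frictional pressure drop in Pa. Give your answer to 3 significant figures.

ΔP ≈ 1290 Pa

Cross-sectional area A = πD²/4 = π(0.0672)²/4 = 0.003547 m²; mean velocity V = Q/A = 0.00285/0.003547 = 0.8036 m/s.
Reynolds number Re = ρVD/μ = 808 · 0.8036 · 0.0672 / 0.00205 = 2.128e+04.
Re > 4000 → turbulent. Relative roughness ε/D = 4.8e-06/0.0672 = 7.14e-05. Haaland: 1/√f = -1.8 log₁₀[(7.14e-05/3.7)^1.11 + 6.9/2.128e+04] = -1.8 log₁₀[5.85e-06 + 0.000324] = 6.267, so f = 0.02546.
Darcy-Weisbach: ΔP = f(L/D)(ρV²/2) = 0.02546·(13/0.0672)·(808·0.8036²/2) = 0.02546·193.5·260.9 = 1285 Pa.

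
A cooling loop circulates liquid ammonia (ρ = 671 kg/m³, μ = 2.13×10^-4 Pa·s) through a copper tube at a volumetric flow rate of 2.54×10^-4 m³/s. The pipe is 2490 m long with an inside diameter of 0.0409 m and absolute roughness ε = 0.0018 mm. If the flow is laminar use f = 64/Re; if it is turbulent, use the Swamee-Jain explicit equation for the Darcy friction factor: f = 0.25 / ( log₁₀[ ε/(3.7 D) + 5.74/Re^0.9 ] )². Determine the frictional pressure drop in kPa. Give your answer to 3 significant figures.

ΔP ≈ 18.8 kPa

Cross-sectional area A = πD²/4 = π(0.0409)²/4 = 0.001314 m²; mean velocity V = Q/A = 0.000254/0.001314 = 0.1933 m/s.
Reynolds number Re = ρVD/μ = 671 · 0.1933 · 0.0409 / 0.000213 = 2.491e+04.
Re > 4000 → turbulent. Relative roughness ε/D = 1.8e-06/0.0409 = 4.4e-05. Swamee-Jain: f = 0.25/(log₁₀[4.4e-05/3.7 + 5.74/2.491e+04^0.9])² = 0.25/(log₁₀[1.19e-05 + 0.000634])² = 0.25/(-3.19)² = 0.02457.
Darcy-Weisbach: ΔP = f(L/D)(ρV²/2) = 0.02457·(2490/0.0409)·(671·0.1933²/2) = 0.02457·6.088e+04·12.54 = 1.876e+04 Pa.
ΔP = 1.876e+04 Pa = 18.8 kPa.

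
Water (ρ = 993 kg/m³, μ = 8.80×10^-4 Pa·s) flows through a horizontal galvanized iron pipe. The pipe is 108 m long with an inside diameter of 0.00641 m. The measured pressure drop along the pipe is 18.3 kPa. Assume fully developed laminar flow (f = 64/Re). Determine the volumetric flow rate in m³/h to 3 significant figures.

Q ≈ 0.0287 m³/h

For laminar flow, f = 64/Re with Re = ρVD/μ, so Darcy-Weisbach reduces to ΔP = 32μLV/D². Solving for V: V = ΔP·D²/(32μL) = 1.83e+04·(0.00641)²/(32·0.00088·108) = 0.2472 m/s.
Check: Re = ρVD/μ = 993·0.2472·0.00641/0.00088 = 1788 < 2300, so the laminar assumption holds.
Q = V·A = 0.2472·(π/4·0.00641²) = 7.978e-06 m³/s = 0.0287 m³/h.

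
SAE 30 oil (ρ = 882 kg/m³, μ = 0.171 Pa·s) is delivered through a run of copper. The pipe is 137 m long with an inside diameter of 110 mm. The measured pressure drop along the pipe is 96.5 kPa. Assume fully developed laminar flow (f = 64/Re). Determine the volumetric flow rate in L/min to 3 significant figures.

Q ≈ 888 L/min

For laminar flow, f = 64/Re with Re = ρVD/μ, so Darcy-Weisbach reduces to ΔP = 32μLV/D². Solving for V: V = ΔP·D²/(32μL) = 9.65e+04·(0.11)²/(32·0.171·137) = 1.558 m/s.
Check: Re = ρVD/μ = 882·1.558·0.11/0.171 = 883.7 < 2300, so the laminar assumption holds.
Q = V·A = 1.558·(π/4·0.11²) = 0.0148 m³/s = 888 L/min.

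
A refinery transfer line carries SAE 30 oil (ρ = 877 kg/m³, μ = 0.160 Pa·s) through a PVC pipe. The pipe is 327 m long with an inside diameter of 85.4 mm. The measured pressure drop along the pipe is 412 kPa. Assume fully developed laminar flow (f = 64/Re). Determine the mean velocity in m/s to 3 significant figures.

For laminar flow, f = 64/Re with Re = ρVD/μ, so Darcy-Weisbach reduces to ΔP = 32μLV/D². Solving for V: V = ΔP·D²/(32μL) = 4.12e+05·(0.0854)²/(32·0.16·327) = 1.795 m/s.
Check: Re = ρVD/μ = 877·1.795·0.0854/0.16 = 840.1 < 2300, so the laminar assumption holds.

V ≈ 1.79 m/s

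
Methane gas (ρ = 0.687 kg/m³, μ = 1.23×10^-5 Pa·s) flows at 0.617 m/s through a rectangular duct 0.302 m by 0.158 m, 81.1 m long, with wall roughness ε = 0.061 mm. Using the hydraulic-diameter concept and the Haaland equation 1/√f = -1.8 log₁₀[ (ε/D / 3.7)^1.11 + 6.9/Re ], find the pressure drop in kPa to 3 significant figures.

ΔP ≈ 0.00175 kPa

Hydraulic diameter D_h = 4A/P = 4·(0.302·0.158)/(2·(0.302+0.158)) = 0.1909/0.92 = 0.2075 m.
Re = ρVD_h/μ = 0.687·0.617·0.2075/1.23e-05 = 7149.
ε/D_h = 6.1e-05/0.2075 = 0.000294; Haaland gives 1/√f = -1.8 log₁₀[2.81e-05+0.000965] = 5.405, so f = 0.03423.
ΔP = f(L/D_h)(ρV²/2) = 0.03423·81.1/0.2075·0.1308 = 1.75 Pa.
ΔP = 0.00175 kPa.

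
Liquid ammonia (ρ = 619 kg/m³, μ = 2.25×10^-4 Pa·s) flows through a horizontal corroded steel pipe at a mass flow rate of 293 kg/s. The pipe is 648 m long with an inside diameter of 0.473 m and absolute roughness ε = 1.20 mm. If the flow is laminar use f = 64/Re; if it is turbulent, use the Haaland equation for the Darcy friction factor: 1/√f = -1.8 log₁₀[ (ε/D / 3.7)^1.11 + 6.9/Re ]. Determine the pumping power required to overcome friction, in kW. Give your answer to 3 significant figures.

A = πD²/4 = π(0.473)²/4 = 0.1757 m²; mean velocity V = ṁ/(ρA) = 293/(619 · 0.1757) = 2.694 m/s.
Reynolds number Re = ρVD/μ = 619 · 2.694 · 0.473 / 0.000225 = 3.505e+06.
Re > 4000 → turbulent. Relative roughness ε/D = 0.0012/0.473 = 0.00254. Haaland: 1/√f = -1.8 log₁₀[(0.00254/3.7)^1.11 + 6.9/3.505e+06] = -1.8 log₁₀[0.000308 + 1.97e-06] = 6.316, so f = 0.02506.
Darcy-Weisbach: ΔP = f(L/D)(ρV²/2) = 0.02506·(648/0.473)·(619·2.694²/2) = 0.02506·1370·2246 = 7.712e+04 Pa.
Q = ṁ/ρ = 293/619 = 0.4733 m³/s.
Pumping power P = QΔP = 0.4733·7.712e+04 = 36500 W = 36.5 kW.

P ≈ 36.5 kW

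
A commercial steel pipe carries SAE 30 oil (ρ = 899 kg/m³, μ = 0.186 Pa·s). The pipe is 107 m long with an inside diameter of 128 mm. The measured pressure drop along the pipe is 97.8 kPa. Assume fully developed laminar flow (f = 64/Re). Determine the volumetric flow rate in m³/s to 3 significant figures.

For laminar flow, f = 64/Re with Re = ρVD/μ, so Darcy-Weisbach reduces to ΔP = 32μLV/D². Solving for V: V = ΔP·D²/(32μL) = 9.78e+04·(0.128)²/(32·0.186·107) = 2.516 m/s.
Check: Re = ρVD/μ = 899·2.516·0.128/0.186 = 1557 < 2300, so the laminar assumption holds.
Q = V·A = 2.516·(π/4·0.128²) = 0.03238 m³/s = 0.0324 m³/s.

Q ≈ 0.0324 m³/s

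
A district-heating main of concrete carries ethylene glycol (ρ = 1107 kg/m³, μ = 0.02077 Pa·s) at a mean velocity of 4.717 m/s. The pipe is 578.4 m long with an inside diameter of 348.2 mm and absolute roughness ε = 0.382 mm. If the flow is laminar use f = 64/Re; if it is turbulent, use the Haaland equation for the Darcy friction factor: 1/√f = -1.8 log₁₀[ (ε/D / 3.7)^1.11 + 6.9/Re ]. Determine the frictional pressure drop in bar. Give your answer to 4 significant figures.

ΔP ≈ 4.615 bar

Reynolds number Re = ρVD/μ = 1107 · 4.717 · 0.3482 / 0.0208 = 8.754e+04.
Re > 4000 → turbulent. Relative roughness ε/D = 0.000382/0.3482 = 0.0011. Haaland: 1/√f = -1.8 log₁₀[(0.0011/3.7)^1.11 + 6.9/8.754e+04] = -1.8 log₁₀[0.000121 + 7.88e-05] = 6.658, so f = 0.02256.
Darcy-Weisbach: ΔP = f(L/D)(ρV²/2) = 0.02256·(578.4/0.3482)·(1107·4.717²/2) = 0.02256·1661·1.232e+04 = 4.615e+05 Pa.
ΔP = 4.615e+05 Pa = 4.615 bar.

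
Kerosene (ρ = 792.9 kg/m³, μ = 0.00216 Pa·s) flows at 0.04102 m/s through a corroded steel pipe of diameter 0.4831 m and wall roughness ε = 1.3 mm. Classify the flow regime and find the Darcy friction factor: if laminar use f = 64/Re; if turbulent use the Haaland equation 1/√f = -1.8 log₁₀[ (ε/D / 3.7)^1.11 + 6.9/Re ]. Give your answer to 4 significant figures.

Re = ρVD/μ = 792.9·0.04102·0.4831/0.00216 = 7274.
Re > 4000 → turbulent. ε/D = 0.0013/0.4831 = 0.00269; Haaland: 1/√f = -1.8 log₁₀[0.000328 + 0.000949] = 5.209, so f = 0.03686.

f ≈ 0.03686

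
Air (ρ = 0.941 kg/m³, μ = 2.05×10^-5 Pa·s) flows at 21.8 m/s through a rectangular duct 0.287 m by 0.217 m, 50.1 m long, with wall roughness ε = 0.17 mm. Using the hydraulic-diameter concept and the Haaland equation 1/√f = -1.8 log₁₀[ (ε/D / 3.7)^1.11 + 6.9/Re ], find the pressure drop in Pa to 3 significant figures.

Hydraulic diameter D_h = 4A/P = 4·(0.287·0.217)/(2·(0.287+0.217)) = 0.2491/1.008 = 0.2471 m.
Re = ρVD_h/μ = 0.941·21.8·0.2471/2.05e-05 = 2.473e+05.
ε/D_h = 0.00017/0.2471 = 0.000688; Haaland gives 1/√f = -1.8 log₁₀[7.23e-05+2.79e-05] = 7.199, so f = 0.0193.
ΔP = f(L/D_h)(ρV²/2) = 0.0193·50.1/0.2471·223.6 = 874.7 Pa.

ΔP ≈ 875 Pa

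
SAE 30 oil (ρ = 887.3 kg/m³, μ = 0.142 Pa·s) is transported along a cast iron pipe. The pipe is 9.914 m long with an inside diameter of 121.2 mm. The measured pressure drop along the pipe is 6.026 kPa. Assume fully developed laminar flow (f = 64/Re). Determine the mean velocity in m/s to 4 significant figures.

V ≈ 1.965 m/s

For laminar flow, f = 64/Re with Re = ρVD/μ, so Darcy-Weisbach reduces to ΔP = 32μLV/D². Solving for V: V = ΔP·D²/(32μL) = 6026·(0.1212)²/(32·0.142·9.914) = 1.965 m/s.
Check: Re = ρVD/μ = 887.3·1.965·0.1212/0.142 = 1488 < 2300, so the laminar assumption holds.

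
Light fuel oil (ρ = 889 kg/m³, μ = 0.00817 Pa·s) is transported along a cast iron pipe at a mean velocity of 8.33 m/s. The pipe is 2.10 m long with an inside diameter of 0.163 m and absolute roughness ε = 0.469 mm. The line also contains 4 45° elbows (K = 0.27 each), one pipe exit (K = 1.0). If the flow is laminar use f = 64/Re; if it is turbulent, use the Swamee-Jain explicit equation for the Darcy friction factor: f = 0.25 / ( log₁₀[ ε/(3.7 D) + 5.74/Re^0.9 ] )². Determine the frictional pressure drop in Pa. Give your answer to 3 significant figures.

Reynolds number Re = ρVD/μ = 889 · 8.33 · 0.163 / 0.00817 = 1.477e+05.
Re > 4000 → turbulent. Relative roughness ε/D = 0.000469/0.163 = 0.00288. Swamee-Jain: f = 0.25/(log₁₀[0.00288/3.7 + 5.74/1.477e+05^0.9])² = 0.25/(log₁₀[0.000778 + 0.000128])² = 0.25/(-3.043)² = 0.027.
Total minor-loss coefficient ΣK = 4·0.27 + 1·1 = 2.08.
ΔP = [f·L/D + ΣK]·(ρV²/2) = [0.027·2.1/0.163 + 2.08]·(889·8.33²/2) = [0.3478 + 2.08]·3.084e+04 = 7.488e+04 Pa.

ΔP ≈ 74900 Pa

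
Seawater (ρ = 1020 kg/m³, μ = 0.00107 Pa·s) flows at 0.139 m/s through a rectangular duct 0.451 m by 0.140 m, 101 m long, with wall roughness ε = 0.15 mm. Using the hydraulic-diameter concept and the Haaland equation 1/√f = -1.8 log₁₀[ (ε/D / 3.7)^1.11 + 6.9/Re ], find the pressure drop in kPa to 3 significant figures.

ΔP ≈ 0.117 kPa

Hydraulic diameter D_h = 4A/P = 4·(0.451·0.14)/(2·(0.451+0.14)) = 0.2526/1.182 = 0.2137 m.
Re = ρVD_h/μ = 1020·0.139·0.2137/0.00107 = 2.831e+04.
ε/D_h = 0.00015/0.2137 = 0.000702; Haaland gives 1/√f = -1.8 log₁₀[7.39e-05+0.000244] = 6.297, so f = 0.02522.
ΔP = f(L/D_h)(ρV²/2) = 0.02522·101/0.2137·9.854 = 117.5 Pa.
ΔP = 0.117 kPa.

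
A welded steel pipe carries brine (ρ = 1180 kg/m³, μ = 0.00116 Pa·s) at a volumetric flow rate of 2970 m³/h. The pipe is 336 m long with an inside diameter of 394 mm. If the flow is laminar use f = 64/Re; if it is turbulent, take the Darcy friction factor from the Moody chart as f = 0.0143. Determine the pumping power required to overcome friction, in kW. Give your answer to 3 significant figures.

P ≈ 272 kW

Q = 2970 m³/h = 2970/3600 = 0.825 m³/s.
Cross-sectional area A = πD²/4 = π(0.394)²/4 = 0.1219 m²; mean velocity V = Q/A = 0.825/0.1219 = 6.767 m/s.
Reynolds number Re = ρVD/μ = 1180 · 6.767 · 0.394 / 0.00116 = 2.712e+06.
Re > 4000 → turbulent; use the Moody-chart value f = 0.0143.
Darcy-Weisbach: ΔP = f(L/D)(ρV²/2) = 0.0143·(336/0.394)·(1180·6.767²/2) = 0.0143·852.8·2.701e+04 = 3.294e+05 Pa.
Pumping power P = QΔP = 0.825·3.294e+05 = 271800 W = 272 kW.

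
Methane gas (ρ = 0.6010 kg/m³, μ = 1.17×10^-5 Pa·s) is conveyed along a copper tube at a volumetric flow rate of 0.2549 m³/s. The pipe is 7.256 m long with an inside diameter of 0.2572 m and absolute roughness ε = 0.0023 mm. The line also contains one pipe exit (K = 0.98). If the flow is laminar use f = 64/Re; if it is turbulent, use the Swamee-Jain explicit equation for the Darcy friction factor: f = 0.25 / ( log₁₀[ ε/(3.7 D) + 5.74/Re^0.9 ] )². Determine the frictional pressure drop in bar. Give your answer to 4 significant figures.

ΔP ≈ 1.110×10^-4 bar

Cross-sectional area A = πD²/4 = π(0.2572)²/4 = 0.05196 m²; mean velocity V = Q/A = 0.2549/0.05196 = 4.906 m/s.
Reynolds number Re = ρVD/μ = 0.601 · 4.906 · 0.2572 / 1.17e-05 = 6.482e+04.
Re > 4000 → turbulent. Relative roughness ε/D = 2.3e-06/0.2572 = 8.94e-06. Swamee-Jain: f = 0.25/(log₁₀[8.94e-06/3.7 + 5.74/6.482e+04^0.9])² = 0.25/(log₁₀[2.42e-06 + 0.000268])² = 0.25/(-3.568)² = 0.01964.
Total minor-loss coefficient ΣK = 1·0.98 = 0.98.
ΔP = [f·L/D + ΣK]·(ρV²/2) = [0.01964·7.256/0.2572 + 0.98]·(0.601·4.906²/2) = [0.5541 + 0.98]·7.233 = 11.1 Pa.
ΔP = 11.1 Pa = 1.110×10^-4 bar.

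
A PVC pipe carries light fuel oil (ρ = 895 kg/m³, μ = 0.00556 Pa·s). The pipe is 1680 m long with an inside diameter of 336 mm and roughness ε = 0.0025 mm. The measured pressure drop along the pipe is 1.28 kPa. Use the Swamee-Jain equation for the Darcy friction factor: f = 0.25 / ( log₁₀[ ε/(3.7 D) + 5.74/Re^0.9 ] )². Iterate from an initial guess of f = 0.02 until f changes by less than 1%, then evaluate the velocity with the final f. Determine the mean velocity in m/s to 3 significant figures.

Rearranging Darcy-Weisbach: V = √(2·ΔP·D/(f·L·ρ)). With ε/D = 2.5e-06/0.336 = 7.44e-06, iterate starting from f = 0.02:
  f = 0.02 → V = √(2·1280·0.336/(0.02·1680·895)) = 0.1691 m/s; Re = ρVD/μ = 9147; f → 0.03176
  f = 0.03176 → V = 0.1342 m/s; Re = 7259; f → 0.0339
  f = 0.0339 → V = 0.1299 m/s; Re = 7026; f → 0.03423
Converged (Δf/f < 1%). With the final f = 0.03423: V = √(2·1280·0.336/(0.03423·1680·895)) = 0.1293 m/s.

V ≈ 0.129 m/s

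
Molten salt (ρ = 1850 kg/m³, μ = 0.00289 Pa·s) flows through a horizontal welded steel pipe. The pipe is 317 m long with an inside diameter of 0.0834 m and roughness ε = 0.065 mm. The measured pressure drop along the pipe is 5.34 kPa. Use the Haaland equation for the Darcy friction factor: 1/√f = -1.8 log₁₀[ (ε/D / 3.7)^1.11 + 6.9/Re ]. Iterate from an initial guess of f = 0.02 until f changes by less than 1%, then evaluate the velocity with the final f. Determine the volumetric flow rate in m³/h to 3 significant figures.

Q ≈ 4.39 m³/h

Rearranging Darcy-Weisbach: V = √(2·ΔP·D/(f·L·ρ)). With ε/D = 6.5e-05/0.0834 = 0.000779, iterate starting from f = 0.02:
  f = 0.02 → V = √(2·5340·0.0834/(0.02·317·1850)) = 0.2756 m/s; Re = ρVD/μ = 1.471e+04; f → 0.02908
  f = 0.02908 → V = 0.2286 m/s; Re = 1.22e+04; f → 0.03037
  f = 0.03037 → V = 0.2236 m/s; Re = 1.194e+04; f → 0.03052
Converged (Δf/f < 1%). With the final f = 0.03052: V = √(2·5340·0.0834/(0.03052·317·1850)) = 0.2231 m/s.
Q = V·A = 0.2231·(π/4·0.0834²) = 0.001219 m³/s = 4.39 m³/h.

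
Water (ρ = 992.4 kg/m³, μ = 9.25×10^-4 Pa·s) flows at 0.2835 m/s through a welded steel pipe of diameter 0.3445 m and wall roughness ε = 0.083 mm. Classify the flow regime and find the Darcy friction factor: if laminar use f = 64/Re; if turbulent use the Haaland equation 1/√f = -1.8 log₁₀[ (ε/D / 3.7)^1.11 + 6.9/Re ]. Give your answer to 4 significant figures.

Re = ρVD/μ = 992.4·0.2835·0.3445/0.000925 = 1.048e+05.
Re > 4000 → turbulent. ε/D = 8.3e-05/0.3445 = 0.000241; Haaland: 1/√f = -1.8 log₁₀[2.26e-05 + 6.59e-05] = 7.296, so f = 0.01878.

f ≈ 0.01878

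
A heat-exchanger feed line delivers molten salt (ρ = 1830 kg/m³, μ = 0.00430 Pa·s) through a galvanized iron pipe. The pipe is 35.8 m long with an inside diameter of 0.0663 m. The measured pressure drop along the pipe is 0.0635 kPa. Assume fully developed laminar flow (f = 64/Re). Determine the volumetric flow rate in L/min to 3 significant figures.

Q ≈ 11.7 L/min

For laminar flow, f = 64/Re with Re = ρVD/μ, so Darcy-Weisbach reduces to ΔP = 32μLV/D². Solving for V: V = ΔP·D²/(32μL) = 63.5·(0.0663)²/(32·0.0043·35.8) = 0.05666 m/s.
Check: Re = ρVD/μ = 1830·0.05666·0.0663/0.0043 = 1599 < 2300, so the laminar assumption holds.
Q = V·A = 0.05666·(π/4·0.0663²) = 0.0001956 m³/s = 11.7 L/min.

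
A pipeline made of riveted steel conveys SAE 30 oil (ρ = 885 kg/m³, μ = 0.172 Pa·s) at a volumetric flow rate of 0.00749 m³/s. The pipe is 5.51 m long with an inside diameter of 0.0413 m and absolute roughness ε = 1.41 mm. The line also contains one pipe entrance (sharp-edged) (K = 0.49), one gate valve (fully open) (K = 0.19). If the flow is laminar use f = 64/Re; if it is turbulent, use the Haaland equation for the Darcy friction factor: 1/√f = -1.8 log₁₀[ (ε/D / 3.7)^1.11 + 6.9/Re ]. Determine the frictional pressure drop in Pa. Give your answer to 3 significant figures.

ΔP ≈ 109000 Pa

Cross-sectional area A = πD²/4 = π(0.0413)²/4 = 0.00134 m²; mean velocity V = Q/A = 0.00749/0.00134 = 5.591 m/s.
Reynolds number Re = ρVD/μ = 885 · 5.591 · 0.0413 / 0.172 = 1188.
Re < 2300 → laminar flow, so f = 64/Re = 64/1188 = 0.05387 (the turbulent correlation is not needed).
Total minor-loss coefficient ΣK = 1·0.49 + 1·0.19 = 0.68.
ΔP = [f·L/D + ΣK]·(ρV²/2) = [0.05387·5.51/0.0413 + 0.68]·(885·5.591²/2) = [7.187 + 0.68]·1.383e+04 = 1.088e+05 Pa.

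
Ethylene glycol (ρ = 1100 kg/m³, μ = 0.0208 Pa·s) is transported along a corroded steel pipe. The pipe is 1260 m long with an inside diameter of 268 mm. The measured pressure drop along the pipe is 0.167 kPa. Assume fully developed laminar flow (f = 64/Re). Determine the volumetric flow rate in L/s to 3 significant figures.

Q ≈ 0.807 L/s

For laminar flow, f = 64/Re with Re = ρVD/μ, so Darcy-Weisbach reduces to ΔP = 32μLV/D². Solving for V: V = ΔP·D²/(32μL) = 167·(0.268)²/(32·0.0208·1260) = 0.0143 m/s.
Check: Re = ρVD/μ = 1100·0.0143·0.268/0.0208 = 202.7 < 2300, so the laminar assumption holds.
Q = V·A = 0.0143·(π/4·0.268²) = 0.0008068 m³/s = 0.807 L/s.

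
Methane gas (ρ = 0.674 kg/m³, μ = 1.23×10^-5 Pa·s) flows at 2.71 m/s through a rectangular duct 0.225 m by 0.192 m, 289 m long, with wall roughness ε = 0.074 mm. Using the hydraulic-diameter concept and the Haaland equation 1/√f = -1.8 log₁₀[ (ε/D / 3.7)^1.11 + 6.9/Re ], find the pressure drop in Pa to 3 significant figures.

ΔP ≈ 82.8 Pa

Hydraulic diameter D_h = 4A/P = 4·(0.225·0.192)/(2·(0.225+0.192)) = 0.1728/0.834 = 0.2072 m.
Re = ρVD_h/μ = 0.674·2.71·0.2072/1.23e-05 = 3.077e+04.
ε/D_h = 7.4e-05/0.2072 = 0.000357; Haaland gives 1/√f = -1.8 log₁₀[3.49e-05+0.000224] = 6.456, so f = 0.024.
ΔP = f(L/D_h)(ρV²/2) = 0.024·289/0.2072·2.475 = 82.84 Pa.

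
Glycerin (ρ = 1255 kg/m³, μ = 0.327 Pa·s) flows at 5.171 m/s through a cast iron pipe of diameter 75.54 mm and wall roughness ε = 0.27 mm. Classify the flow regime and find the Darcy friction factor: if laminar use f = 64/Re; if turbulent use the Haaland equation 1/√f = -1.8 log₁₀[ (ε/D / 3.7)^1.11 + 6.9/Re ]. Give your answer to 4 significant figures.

Re = ρVD/μ = 1255·5.171·0.07554/0.327 = 1499.
Re < 2300 → laminar, so f = 64/Re = 0.04269 (roughness is irrelevant in laminar flow).

f ≈ 0.04269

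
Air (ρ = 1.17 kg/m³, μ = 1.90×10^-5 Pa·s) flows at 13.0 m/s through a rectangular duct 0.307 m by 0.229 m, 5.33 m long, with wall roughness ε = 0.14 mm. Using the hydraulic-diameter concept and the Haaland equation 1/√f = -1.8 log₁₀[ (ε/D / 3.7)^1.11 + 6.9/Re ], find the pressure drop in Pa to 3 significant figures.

Hydraulic diameter D_h = 4A/P = 4·(0.307·0.229)/(2·(0.307+0.229)) = 0.2812/1.072 = 0.2623 m.
Re = ρVD_h/μ = 1.17·13·0.2623/1.9e-05 = 2.1e+05.
ε/D_h = 0.00014/0.2623 = 0.000534; Haaland gives 1/√f = -1.8 log₁₀[5.45e-05+3.29e-05] = 7.305, so f = 0.01874.
ΔP = f(L/D_h)(ρV²/2) = 0.01874·5.33/0.2623·98.86 = 37.64 Pa.

ΔP ≈ 37.6 Pa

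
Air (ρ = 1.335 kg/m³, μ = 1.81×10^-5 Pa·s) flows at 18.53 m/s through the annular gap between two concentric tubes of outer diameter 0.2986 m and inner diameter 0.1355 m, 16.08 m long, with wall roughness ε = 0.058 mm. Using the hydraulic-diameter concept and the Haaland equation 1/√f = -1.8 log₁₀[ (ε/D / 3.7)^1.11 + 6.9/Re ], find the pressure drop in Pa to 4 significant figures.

ΔP ≈ 398.7 Pa

Hydraulic diameter D_h = 4A/P = D_o - D_i = 0.2986 - 0.1355 = 0.1631 m.
Re = ρVD_h/μ = 1.335·18.53·0.1631/1.81e-05 = 2.229e+05.
ε/D_h = 5.8e-05/0.1631 = 0.000356; Haaland gives 1/√f = -1.8 log₁₀[3.47e-05+3.1e-05] = 7.528, so f = 0.01764.
ΔP = f(L/D_h)(ρV²/2) = 0.01764·16.08/0.1631·229.2 = 398.7 Pa.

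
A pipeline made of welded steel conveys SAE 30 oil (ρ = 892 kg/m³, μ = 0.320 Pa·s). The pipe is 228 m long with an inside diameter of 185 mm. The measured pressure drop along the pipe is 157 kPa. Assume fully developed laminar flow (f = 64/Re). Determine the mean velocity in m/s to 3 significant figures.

For laminar flow, f = 64/Re with Re = ρVD/μ, so Darcy-Weisbach reduces to ΔP = 32μLV/D². Solving for V: V = ΔP·D²/(32μL) = 1.57e+05·(0.185)²/(32·0.32·228) = 2.301 m/s.
Check: Re = ρVD/μ = 892·2.301·0.185/0.32 = 1187 < 2300, so the laminar assumption holds.

V ≈ 2.30 m/s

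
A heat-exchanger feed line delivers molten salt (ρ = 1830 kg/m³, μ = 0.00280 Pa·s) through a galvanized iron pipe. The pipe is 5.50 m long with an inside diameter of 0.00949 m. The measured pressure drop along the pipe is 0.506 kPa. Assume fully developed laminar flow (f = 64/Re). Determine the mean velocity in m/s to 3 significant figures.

V ≈ 0.0925 m/s

For laminar flow, f = 64/Re with Re = ρVD/μ, so Darcy-Weisbach reduces to ΔP = 32μLV/D². Solving for V: V = ΔP·D²/(32μL) = 506·(0.00949)²/(32·0.0028·5.5) = 0.09247 m/s.
Check: Re = ρVD/μ = 1830·0.09247·0.00949/0.0028 = 573.6 < 2300, so the laminar assumption holds.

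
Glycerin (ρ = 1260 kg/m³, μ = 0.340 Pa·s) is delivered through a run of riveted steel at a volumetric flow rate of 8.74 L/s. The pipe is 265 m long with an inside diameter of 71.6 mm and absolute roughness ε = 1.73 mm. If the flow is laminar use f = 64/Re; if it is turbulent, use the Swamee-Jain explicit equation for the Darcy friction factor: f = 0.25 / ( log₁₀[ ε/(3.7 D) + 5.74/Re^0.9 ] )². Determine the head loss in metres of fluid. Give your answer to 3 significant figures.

Q = 8.74 L/s = 8.74/1000 = 0.00874 m³/s.
Cross-sectional area A = πD²/4 = π(0.0716)²/4 = 0.004026 m²; mean velocity V = Q/A = 0.00874/0.004026 = 2.171 m/s.
Reynolds number Re = ρVD/μ = 1260 · 2.171 · 0.0716 / 0.34 = 576.
Re < 2300 → laminar flow, so f = 64/Re = 64/576 = 0.1111 (the turbulent correlation is not needed).
Darcy-Weisbach: ΔP = f(L/D)(ρV²/2) = 0.1111·(265/0.0716)·(1260·2.171²/2) = 0.1111·3701·2968 = 1.221e+06 Pa.
Head loss h_f = ΔP/(ρg) = 1.221e+06/(1260·9.81) = 98.8 m.

h_f ≈ 98.8 m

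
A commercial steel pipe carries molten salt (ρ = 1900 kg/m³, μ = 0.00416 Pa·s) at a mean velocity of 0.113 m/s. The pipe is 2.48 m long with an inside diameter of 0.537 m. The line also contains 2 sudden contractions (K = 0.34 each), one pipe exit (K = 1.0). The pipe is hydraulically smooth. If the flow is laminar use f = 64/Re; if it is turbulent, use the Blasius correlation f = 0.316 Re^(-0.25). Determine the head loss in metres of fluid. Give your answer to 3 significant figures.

h_f ≈ 0.00117 m

Reynolds number Re = ρVD/μ = 1900 · 0.113 · 0.537 / 0.00416 = 2.771e+04.
Re > 4000 → turbulent. Smooth-pipe (Blasius): f = 0.316 Re^(-0.25) = 0.316/(2.771e+04)^0.25 = 0.02449.
Total minor-loss coefficient ΣK = 2·0.34 + 1·1 = 1.68.
ΔP = [f·L/D + ΣK]·(ρV²/2) = [0.02449·2.48/0.537 + 1.68]·(1900·0.113²/2) = [0.1131 + 1.68]·12.13 = 21.75 Pa.
Head loss h_f = ΔP/(ρg) = 21.75/(1900·9.81) = 0.00117 m.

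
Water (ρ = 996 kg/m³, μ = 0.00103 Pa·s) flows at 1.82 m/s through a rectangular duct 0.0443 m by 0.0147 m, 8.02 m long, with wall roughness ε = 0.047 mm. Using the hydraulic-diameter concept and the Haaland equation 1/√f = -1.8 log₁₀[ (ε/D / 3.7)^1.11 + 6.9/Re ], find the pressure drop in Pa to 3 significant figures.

ΔP ≈ 16300 Pa

Hydraulic diameter D_h = 4A/P = 4·(0.0443·0.0147)/(2·(0.0443+0.0147)) = 0.002605/0.118 = 0.02207 m.
Re = ρVD_h/μ = 996·1.82·0.02207/0.00103 = 3.885e+04.
ε/D_h = 4.7e-05/0.02207 = 0.00213; Haaland gives 1/√f = -1.8 log₁₀[0.000253+0.000178] = 6.058, so f = 0.02725.
ΔP = f(L/D_h)(ρV²/2) = 0.02725·8.02/0.02207·1650 = 1.633e+04 Pa.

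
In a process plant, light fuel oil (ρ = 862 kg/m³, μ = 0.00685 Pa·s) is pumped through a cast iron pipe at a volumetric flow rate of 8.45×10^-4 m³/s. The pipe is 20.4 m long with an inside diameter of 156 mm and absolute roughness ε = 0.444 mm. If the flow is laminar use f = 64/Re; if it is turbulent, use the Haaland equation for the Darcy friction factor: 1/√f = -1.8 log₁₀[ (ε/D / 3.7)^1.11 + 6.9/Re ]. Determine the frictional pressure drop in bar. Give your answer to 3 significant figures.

ΔP ≈ 8.12×10^-5 bar

Cross-sectional area A = πD²/4 = π(0.156)²/4 = 0.01911 m²; mean velocity V = Q/A = 0.000845/0.01911 = 0.04421 m/s.
Reynolds number Re = ρVD/μ = 862 · 0.04421 · 0.156 / 0.00685 = 867.9.
Re < 2300 → laminar flow, so f = 64/Re = 64/867.9 = 0.07374 (the turbulent correlation is not needed).
Darcy-Weisbach: ΔP = f(L/D)(ρV²/2) = 0.07374·(20.4/0.156)·(862·0.04421²/2) = 0.07374·130.8·0.8424 = 8.123 Pa.
ΔP = 8.123 Pa = 8.12×10^-5 bar.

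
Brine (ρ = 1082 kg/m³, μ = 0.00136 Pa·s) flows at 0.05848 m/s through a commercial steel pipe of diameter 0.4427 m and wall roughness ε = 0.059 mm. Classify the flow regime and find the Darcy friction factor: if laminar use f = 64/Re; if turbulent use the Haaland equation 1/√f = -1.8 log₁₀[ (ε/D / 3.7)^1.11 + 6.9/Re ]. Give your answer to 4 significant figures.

Re = ρVD/μ = 1082·0.05848·0.4427/0.00136 = 2.06e+04.
Re > 4000 → turbulent. ε/D = 5.9e-05/0.4427 = 0.000133; Haaland: 1/√f = -1.8 log₁₀[1.17e-05 + 0.000335] = 6.228, so f = 0.02578.

f ≈ 0.02578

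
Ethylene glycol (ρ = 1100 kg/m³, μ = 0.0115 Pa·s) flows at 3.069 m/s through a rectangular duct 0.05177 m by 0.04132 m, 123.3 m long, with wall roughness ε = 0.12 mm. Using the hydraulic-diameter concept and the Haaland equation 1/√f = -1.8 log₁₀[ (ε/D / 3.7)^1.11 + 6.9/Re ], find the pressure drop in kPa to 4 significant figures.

Hydraulic diameter D_h = 4A/P = 4·(0.05177·0.04132)/(2·(0.05177+0.04132)) = 0.008557/0.1862 = 0.04596 m.
Re = ρVD_h/μ = 1100·3.069·0.04596/0.0115 = 1.349e+04.
ε/D_h = 0.00012/0.04596 = 0.00261; Haaland gives 1/√f = -1.8 log₁₀[0.000318+0.000511] = 5.547, so f = 0.03251.
ΔP = f(L/D_h)(ρV²/2) = 0.03251·123.3/0.04596·5180 = 4.518e+05 Pa.
ΔP = 451.8 kPa.

ΔP ≈ 451.8 kPa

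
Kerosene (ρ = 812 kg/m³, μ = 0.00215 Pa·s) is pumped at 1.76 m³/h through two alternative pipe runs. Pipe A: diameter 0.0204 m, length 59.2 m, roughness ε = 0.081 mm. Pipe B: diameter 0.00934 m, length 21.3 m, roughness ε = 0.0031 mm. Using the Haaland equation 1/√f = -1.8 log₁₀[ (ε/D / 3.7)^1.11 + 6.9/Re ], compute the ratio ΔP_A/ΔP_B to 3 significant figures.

Pipe A: V = Q/A = 0.0004889/0.0003269 = 1.496 m/s; Re = 1.152e+04; ε/D = 0.00397; Haaland → f = 0.0353; ΔP_A = f(L/D)(ρV²/2) = 9.306e+04 Pa.
Pipe B: V = Q/A = 0.0004889/6.851e-05 = 7.136 m/s; Re = 2.517e+04; ε/D = 0.000332; Haaland → f = 0.025; ΔP_B = f(L/D)(ρV²/2) = 1.178e+06 Pa.
ΔP_A/ΔP_B = 9.306e+04/1.178e+06 = 0.0790.

ΔP_A/ΔP_B ≈ 0.0790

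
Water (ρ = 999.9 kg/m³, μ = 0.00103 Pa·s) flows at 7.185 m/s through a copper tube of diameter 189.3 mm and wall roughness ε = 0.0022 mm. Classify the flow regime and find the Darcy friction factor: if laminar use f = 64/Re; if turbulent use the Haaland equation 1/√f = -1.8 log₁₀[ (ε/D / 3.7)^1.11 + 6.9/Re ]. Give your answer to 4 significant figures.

f ≈ 0.01132

Re = ρVD/μ = 999.9·7.185·0.1893/0.00103 = 1.32e+06.
Re > 4000 → turbulent. ε/D = 2.2e-06/0.1893 = 1.16e-05; Haaland: 1/√f = -1.8 log₁₀[7.79e-07 + 5.23e-06] = 9.399, so f = 0.01132.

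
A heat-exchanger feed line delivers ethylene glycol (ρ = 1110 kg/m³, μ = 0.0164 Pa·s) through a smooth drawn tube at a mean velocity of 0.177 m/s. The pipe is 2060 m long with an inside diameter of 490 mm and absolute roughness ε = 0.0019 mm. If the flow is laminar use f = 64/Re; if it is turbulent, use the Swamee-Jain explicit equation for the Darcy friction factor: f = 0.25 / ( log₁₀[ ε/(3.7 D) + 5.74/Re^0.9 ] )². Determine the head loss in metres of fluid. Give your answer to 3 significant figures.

h_f ≈ 0.242 m

Reynolds number Re = ρVD/μ = 1110 · 0.177 · 0.49 / 0.0164 = 5870.
Re > 4000 → turbulent. Relative roughness ε/D = 1.9e-06/0.49 = 3.88e-06. Swamee-Jain: f = 0.25/(log₁₀[3.88e-06/3.7 + 5.74/5870^0.9])² = 0.25/(log₁₀[1.05e-06 + 0.00233])² = 0.25/(-2.633)² = 0.03607.
Darcy-Weisbach: ΔP = f(L/D)(ρV²/2) = 0.03607·(2060/0.49)·(1110·0.177²/2) = 0.03607·4204·17.39 = 2637 Pa.
Head loss h_f = ΔP/(ρg) = 2637/(1110·9.81) = 0.242 m.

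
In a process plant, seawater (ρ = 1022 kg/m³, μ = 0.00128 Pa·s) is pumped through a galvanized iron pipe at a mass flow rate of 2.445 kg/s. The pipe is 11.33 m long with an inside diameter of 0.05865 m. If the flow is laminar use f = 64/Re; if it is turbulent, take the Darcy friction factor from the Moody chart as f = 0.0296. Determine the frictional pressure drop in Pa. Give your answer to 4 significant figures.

ΔP ≈ 2291 Pa

A = πD²/4 = π(0.05865)²/4 = 0.002702 m²; mean velocity V = ṁ/(ρA) = 2.445/(1022 · 0.002702) = 0.8855 m/s.
Reynolds number Re = ρVD/μ = 1022 · 0.8855 · 0.05865 / 0.00128 = 4.147e+04.
Re > 4000 → turbulent; use the Moody-chart value f = 0.0296.
Darcy-Weisbach: ΔP = f(L/D)(ρV²/2) = 0.0296·(11.33/0.05865)·(1022·0.8855²/2) = 0.0296·193.2·400.7 = 2291 Pa.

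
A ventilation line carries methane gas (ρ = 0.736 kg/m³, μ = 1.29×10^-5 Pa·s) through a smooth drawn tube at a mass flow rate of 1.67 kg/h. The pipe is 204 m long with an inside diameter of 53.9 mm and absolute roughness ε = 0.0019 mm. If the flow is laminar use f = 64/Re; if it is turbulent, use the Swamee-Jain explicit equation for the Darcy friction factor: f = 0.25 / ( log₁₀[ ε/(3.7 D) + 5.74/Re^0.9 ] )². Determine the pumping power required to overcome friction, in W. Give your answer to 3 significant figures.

P ≈ 0.00505 W

ṁ = 1.67 kg/h = 1.67/3600 = 0.0004639 kg/s.
A = πD²/4 = π(0.0539)²/4 = 0.002282 m²; mean velocity V = ṁ/(ρA) = 0.0004639/(0.736 · 0.002282) = 0.2762 m/s.
Reynolds number Re = ρVD/μ = 0.736 · 0.2762 · 0.0539 / 1.29e-05 = 849.5.
Re < 2300 → laminar flow, so f = 64/Re = 64/849.5 = 0.07534 (the turbulent correlation is not needed).
Darcy-Weisbach: ΔP = f(L/D)(ρV²/2) = 0.07534·(204/0.0539)·(0.736·0.2762²/2) = 0.07534·3785·0.02808 = 8.007 Pa.
Q = ṁ/ρ = 0.0004639/0.736 = 0.0006303 m³/s.
Pumping power P = QΔP = 0.0006303·8.007 = 0.005047 W = 0.00505 W.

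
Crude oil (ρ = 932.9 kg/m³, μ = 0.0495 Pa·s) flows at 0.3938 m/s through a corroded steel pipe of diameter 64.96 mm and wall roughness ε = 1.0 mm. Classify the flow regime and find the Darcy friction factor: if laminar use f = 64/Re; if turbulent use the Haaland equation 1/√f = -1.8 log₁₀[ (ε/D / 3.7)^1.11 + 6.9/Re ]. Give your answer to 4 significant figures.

f ≈ 0.1327

Re = ρVD/μ = 932.9·0.3938·0.06496/0.0495 = 482.1.
Re < 2300 → laminar, so f = 64/Re = 0.1327 (roughness is irrelevant in laminar flow).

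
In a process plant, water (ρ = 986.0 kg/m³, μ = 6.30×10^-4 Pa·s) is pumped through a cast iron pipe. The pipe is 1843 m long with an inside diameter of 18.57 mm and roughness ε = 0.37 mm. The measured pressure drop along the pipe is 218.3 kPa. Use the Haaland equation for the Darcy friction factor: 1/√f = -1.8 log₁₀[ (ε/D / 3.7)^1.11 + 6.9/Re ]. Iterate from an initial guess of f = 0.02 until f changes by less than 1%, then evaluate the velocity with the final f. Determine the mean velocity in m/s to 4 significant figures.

V ≈ 0.2903 m/s

Rearranging Darcy-Weisbach: V = √(2·ΔP·D/(f·L·ρ)). With ε/D = 0.00037/0.01857 = 0.0199, iterate starting from f = 0.02:
  f = 0.02 → V = √(2·2.183e+05·0.01857/(0.02·1843·986)) = 0.4723 m/s; Re = ρVD/μ = 1.373e+04; f → 0.05135
  f = 0.05135 → V = 0.2948 m/s; Re = 8567; f → 0.05287
  f = 0.05287 → V = 0.2905 m/s; Re = 8443; f → 0.05293
Converged (Δf/f < 1%). With the final f = 0.05293: V = √(2·2.183e+05·0.01857/(0.05293·1843·986)) = 0.2903 m/s.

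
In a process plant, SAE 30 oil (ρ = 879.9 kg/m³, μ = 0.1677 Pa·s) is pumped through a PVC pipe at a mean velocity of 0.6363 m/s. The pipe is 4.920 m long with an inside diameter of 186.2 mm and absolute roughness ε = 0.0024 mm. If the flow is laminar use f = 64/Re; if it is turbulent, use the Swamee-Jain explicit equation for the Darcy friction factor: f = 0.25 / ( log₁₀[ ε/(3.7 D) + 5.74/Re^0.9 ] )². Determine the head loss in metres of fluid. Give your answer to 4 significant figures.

Reynolds number Re = ρVD/μ = 879.9 · 0.6363 · 0.1862 / 0.168 = 621.6.
Re < 2300 → laminar flow, so f = 64/Re = 64/621.6 = 0.103 (the turbulent correlation is not needed).
Darcy-Weisbach: ΔP = f(L/D)(ρV²/2) = 0.103·(4.92/0.1862)·(879.9·0.6363²/2) = 0.103·26.42·178.1 = 484.6 Pa.
Head loss h_f = ΔP/(ρg) = 484.6/(879.9·9.81) = 0.05614 m.

h_f ≈ 0.05614 m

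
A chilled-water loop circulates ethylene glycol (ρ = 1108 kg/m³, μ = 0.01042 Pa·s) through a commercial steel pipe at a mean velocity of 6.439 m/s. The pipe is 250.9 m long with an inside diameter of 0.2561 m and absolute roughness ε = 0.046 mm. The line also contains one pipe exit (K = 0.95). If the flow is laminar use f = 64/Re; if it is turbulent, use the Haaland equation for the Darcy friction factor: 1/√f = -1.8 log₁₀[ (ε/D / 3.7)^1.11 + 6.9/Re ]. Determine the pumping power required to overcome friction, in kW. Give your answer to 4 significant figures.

P ≈ 134.5 kW

Reynolds number Re = ρVD/μ = 1108 · 6.439 · 0.2561 / 0.0104 = 1.753e+05.
Re > 4000 → turbulent. Relative roughness ε/D = 4.6e-05/0.2561 = 0.00018. Haaland: 1/√f = -1.8 log₁₀[(0.00018/3.7)^1.11 + 6.9/1.753e+05] = -1.8 log₁₀[1.63e-05 + 3.94e-05] = 7.658, so f = 0.01705.
Total minor-loss coefficient ΣK = 1·0.95 = 0.95.
ΔP = [f·L/D + ΣK]·(ρV²/2) = [0.01705·250.9/0.2561 + 0.95]·(1108·6.439²/2) = [16.7 + 0.95]·2.297e+04 = 4.055e+05 Pa.
Q = V·A = 6.439·0.05151 = 0.3317 m³/s.
Pumping power P = QΔP = 0.3317·4.055e+05 = 134490 W = 134.5 kW.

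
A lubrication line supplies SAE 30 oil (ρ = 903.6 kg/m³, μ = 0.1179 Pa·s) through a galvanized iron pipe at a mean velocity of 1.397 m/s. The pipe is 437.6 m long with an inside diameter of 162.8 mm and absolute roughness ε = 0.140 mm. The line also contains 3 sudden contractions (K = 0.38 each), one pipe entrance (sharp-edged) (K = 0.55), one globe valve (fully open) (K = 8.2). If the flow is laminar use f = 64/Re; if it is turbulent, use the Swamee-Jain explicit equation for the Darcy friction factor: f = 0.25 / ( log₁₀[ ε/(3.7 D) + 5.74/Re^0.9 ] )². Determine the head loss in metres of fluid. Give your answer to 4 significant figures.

h_f ≈ 10.80 m

Reynolds number Re = ρVD/μ = 903.6 · 1.397 · 0.1628 / 0.118 = 1743.
Re < 2300 → laminar flow, so f = 64/Re = 64/1743 = 0.03672 (the turbulent correlation is not needed).
Total minor-loss coefficient ΣK = 3·0.38 + 1·0.55 + 1·8.2 = 9.89.
ΔP = [f·L/D + ΣK]·(ρV²/2) = [0.03672·437.6/0.1628 + 9.89]·(903.6·1.397²/2) = [98.69 + 9.89]·881.7 = 9.574e+04 Pa.
Head loss h_f = ΔP/(ρg) = 9.574e+04/(903.6·9.81) = 10.80 m.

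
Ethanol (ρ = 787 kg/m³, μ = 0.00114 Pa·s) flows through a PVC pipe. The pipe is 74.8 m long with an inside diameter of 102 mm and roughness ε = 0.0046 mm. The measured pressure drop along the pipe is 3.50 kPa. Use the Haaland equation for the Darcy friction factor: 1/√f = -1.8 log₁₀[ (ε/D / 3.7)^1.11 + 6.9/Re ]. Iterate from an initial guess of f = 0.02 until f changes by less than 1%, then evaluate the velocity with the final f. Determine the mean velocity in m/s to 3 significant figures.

Rearranging Darcy-Weisbach: V = √(2·ΔP·D/(f·L·ρ)). With ε/D = 4.6e-06/0.102 = 4.51e-05, iterate starting from f = 0.02:
  f = 0.02 → V = √(2·3500·0.102/(0.02·74.8·787)) = 0.7787 m/s; Re = ρVD/μ = 5.484e+04; f → 0.02041
  f = 0.02041 → V = 0.7708 m/s; Re = 5.428e+04; f → 0.02046
Converged (Δf/f < 1%). With the final f = 0.02046: V = √(2·3500·0.102/(0.02046·74.8·787)) = 0.7699 m/s.

V ≈ 0.770 m/s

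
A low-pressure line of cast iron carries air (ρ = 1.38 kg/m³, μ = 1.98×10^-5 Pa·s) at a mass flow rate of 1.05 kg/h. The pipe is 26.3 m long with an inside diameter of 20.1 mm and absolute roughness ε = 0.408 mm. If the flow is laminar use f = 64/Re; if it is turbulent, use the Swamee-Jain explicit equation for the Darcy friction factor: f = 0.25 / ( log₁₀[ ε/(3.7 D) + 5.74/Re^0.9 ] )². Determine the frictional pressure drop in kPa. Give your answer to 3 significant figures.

ΔP ≈ 0.0275 kPa

ṁ = 1.05 kg/h = 1.05/3600 = 0.0002917 kg/s.
A = πD²/4 = π(0.0201)²/4 = 0.0003173 m²; mean velocity V = ṁ/(ρA) = 0.0002917/(1.38 · 0.0003173) = 0.6661 m/s.
Reynolds number Re = ρVD/μ = 1.38 · 0.6661 · 0.0201 / 1.98e-05 = 933.1.
Re < 2300 → laminar flow, so f = 64/Re = 64/933.1 = 0.06859 (the turbulent correlation is not needed).
Darcy-Weisbach: ΔP = f(L/D)(ρV²/2) = 0.06859·(26.3/0.0201)·(1.38·0.6661²/2) = 0.06859·1308·0.3061 = 27.47 Pa.
ΔP = 27.47 Pa = 0.0275 kPa.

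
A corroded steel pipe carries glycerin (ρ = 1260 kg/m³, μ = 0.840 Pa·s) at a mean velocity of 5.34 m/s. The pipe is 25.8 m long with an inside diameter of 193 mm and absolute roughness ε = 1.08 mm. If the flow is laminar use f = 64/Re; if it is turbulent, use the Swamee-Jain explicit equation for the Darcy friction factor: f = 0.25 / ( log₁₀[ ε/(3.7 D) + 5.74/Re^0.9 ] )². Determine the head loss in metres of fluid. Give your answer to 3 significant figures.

h_f ≈ 8.04 m

Reynolds number Re = ρVD/μ = 1260 · 5.34 · 0.193 / 0.84 = 1546.
Re < 2300 → laminar flow, so f = 64/Re = 64/1546 = 0.0414 (the turbulent correlation is not needed).
Darcy-Weisbach: ΔP = f(L/D)(ρV²/2) = 0.0414·(25.8/0.193)·(1260·5.34²/2) = 0.0414·133.7·1.796e+04 = 9.942e+04 Pa.
Head loss h_f = ΔP/(ρg) = 9.942e+04/(1260·9.81) = 8.04 m.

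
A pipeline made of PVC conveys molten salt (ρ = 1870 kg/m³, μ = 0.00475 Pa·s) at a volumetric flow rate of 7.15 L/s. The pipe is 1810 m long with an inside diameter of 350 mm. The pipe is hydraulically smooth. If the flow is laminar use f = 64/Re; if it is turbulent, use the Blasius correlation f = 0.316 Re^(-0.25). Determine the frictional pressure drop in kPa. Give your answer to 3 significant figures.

Q = 7.15 L/s = 7.15/1000 = 0.00715 m³/s.
Cross-sectional area A = πD²/4 = π(0.35)²/4 = 0.09621 m²; mean velocity V = Q/A = 0.00715/0.09621 = 0.07432 m/s.
Reynolds number Re = ρVD/μ = 1870 · 0.07432 · 0.35 / 0.00475 = 1.024e+04.
Re > 4000 → turbulent. Smooth-pipe (Blasius): f = 0.316 Re^(-0.25) = 0.316/(1.024e+04)^0.25 = 0.03141.
Darcy-Weisbach: ΔP = f(L/D)(ρV²/2) = 0.03141·(1810/0.35)·(1870·0.07432²/2) = 0.03141·5171·5.164 = 838.9 Pa.
ΔP = 838.9 Pa = 0.839 kPa.

ΔP ≈ 0.839 kPa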